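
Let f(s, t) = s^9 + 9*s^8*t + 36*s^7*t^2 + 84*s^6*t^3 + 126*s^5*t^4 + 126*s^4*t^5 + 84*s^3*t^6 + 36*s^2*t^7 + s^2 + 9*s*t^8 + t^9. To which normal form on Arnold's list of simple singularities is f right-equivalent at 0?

A_8

The Hessian of f at 0 is [[2, 0], [0, 0]] with rank 1, so corank 1. A Groebner basis of the Jacobian ideal J(f) in C{s,t} is {t^8, s}; counting standard monomials gives mu = 8. Corank 1: A-series; mu = 8 gives A_8.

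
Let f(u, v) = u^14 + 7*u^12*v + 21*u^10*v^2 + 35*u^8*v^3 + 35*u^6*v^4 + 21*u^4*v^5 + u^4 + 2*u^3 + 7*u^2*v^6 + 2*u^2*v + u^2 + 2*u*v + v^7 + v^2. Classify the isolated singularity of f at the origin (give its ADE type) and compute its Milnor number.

Type A_{6}, Milnor number mu = 6.

The Hessian of f at 0 has rank 1. Corank 1: A-series; mu = 6 gives A_6.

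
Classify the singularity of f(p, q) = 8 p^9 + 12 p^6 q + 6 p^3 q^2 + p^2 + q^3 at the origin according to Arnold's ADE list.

The Hessian of f at 0 is [[2, 0], [0, 0]] with rank 1, so corank 1. A Groebner basis of the Jacobian ideal J(f) in C{p,q} is {q^2, p}; counting standard monomials gives mu = 2. Corank 1: A-series; mu = 2 gives A_2.

A2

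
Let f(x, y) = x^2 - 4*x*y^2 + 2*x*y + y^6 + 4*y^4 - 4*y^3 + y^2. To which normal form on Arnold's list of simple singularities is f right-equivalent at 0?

The Hessian of f at 0 is [[2, 2], [2, 2]] with rank 1, so corank 1. A Groebner basis of the Jacobian ideal J(f) in C{x,y} is {x^3 - 3*x^2/2 - 5*x*y/2 - x/2 - y/2, x^2*y + x^2 + 3*x*y/2 + x/4 + y/4, -x/2 + y^2 - y/2}; counting standard monomials gives mu = 5. Corank 1: A-series; mu = 5 gives A_5.

A_{5}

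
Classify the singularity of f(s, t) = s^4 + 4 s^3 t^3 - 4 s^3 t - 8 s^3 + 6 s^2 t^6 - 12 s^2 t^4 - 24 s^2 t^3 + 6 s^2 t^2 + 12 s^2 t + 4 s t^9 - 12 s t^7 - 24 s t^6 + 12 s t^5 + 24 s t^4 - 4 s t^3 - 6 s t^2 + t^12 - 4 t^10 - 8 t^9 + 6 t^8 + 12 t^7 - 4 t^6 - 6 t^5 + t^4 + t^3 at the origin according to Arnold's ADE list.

E_{6}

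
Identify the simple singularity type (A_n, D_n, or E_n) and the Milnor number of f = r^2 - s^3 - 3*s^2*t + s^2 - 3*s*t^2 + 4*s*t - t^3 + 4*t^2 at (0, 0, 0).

The Hessian of f at 0 has rank 2. Corank 1: A-series; mu = 2 gives A_2.

Type A_{2}, Milnor number mu = 2.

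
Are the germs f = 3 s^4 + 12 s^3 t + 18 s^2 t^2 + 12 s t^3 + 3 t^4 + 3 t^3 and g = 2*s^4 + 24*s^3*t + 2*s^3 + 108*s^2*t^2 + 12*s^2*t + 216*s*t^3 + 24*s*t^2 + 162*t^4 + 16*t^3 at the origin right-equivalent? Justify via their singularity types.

Yes.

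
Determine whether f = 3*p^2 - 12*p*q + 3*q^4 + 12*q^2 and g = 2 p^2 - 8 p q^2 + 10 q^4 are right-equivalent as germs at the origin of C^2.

Yes.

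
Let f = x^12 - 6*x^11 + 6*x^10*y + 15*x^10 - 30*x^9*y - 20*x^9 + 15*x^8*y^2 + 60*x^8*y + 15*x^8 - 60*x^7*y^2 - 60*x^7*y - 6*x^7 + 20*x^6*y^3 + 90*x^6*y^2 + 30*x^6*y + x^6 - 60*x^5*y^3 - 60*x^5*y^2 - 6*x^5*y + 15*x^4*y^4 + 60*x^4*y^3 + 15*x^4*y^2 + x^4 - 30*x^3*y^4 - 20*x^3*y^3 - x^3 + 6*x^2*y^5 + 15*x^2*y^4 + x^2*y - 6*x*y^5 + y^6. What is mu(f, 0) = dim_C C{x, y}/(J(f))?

7

The Hessian of f at 0 has rank 0. Corank 2; j^3 = -x^2*(x - y) has shape L^2 M (L != M), so D-series; mu = 7 gives D_7.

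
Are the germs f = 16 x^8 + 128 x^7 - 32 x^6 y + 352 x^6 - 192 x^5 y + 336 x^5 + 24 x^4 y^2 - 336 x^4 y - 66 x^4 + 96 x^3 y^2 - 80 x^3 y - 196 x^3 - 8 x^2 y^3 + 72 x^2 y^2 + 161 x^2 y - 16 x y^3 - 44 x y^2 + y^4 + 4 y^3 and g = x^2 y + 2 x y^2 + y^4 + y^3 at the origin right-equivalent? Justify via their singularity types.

The Hessian of f at 0 has rank 0. Corank 2; j^3 = -(4*x - y)*(7*x - 2*y)^2 has shape L^2 M (L != M), so D-series; mu = 5 gives D_5. The Hessian of g at 0 has rank 0. Corank 2; j^3 = y*(x + y)^2 has shape L^2 M (L != M), so D-series; mu = 5 gives D_5. Both have type D_5, hence right-equivalent.

Yes.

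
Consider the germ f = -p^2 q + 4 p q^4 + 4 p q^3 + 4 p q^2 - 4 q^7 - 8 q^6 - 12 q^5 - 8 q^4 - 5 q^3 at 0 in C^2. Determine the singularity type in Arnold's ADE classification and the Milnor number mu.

Type D_4, Milnor number mu = 4.

The Hessian of f at 0 has rank 0. Corank 2; j^3 = -q*(p^2 - 4*p*q + 5*q^2) splits into three distinct lines over C (the quadratic factor has nonzero discriminant), so D_4.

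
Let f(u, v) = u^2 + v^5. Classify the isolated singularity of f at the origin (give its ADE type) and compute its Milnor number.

Type A_4, Milnor number mu = 4.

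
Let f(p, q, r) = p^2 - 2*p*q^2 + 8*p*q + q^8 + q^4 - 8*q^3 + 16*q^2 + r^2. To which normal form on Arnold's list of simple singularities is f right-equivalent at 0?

A_{7}

The Hessian of f at 0 has rank 2. Corank 1: A-series; mu = 7 gives A_7.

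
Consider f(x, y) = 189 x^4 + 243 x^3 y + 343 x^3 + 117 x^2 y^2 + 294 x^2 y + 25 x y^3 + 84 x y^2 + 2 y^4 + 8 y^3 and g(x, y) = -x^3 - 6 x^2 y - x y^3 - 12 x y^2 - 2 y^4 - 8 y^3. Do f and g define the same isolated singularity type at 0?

Yes.

The Hessian of f at 0 is [[0, 0], [0, 0]] with rank 0, so corank 2. A Groebner basis of the Jacobian ideal J(f) in C{x,y} is {5764801*x^2/3 + 3294172*x*y/3 + y^4 + 343*y^3/9 + 470596*y^2/3, x^3 + 1274*x^2/3 + 728*x*y/3 + 2*y^3/63 + 104*y^2/3, x^2*y - 8575*x^2/9 - 4900*x*y/9 - 19*y^3/189 - 700*y^2/9, 4802*x^2/3 + x*y^2 + 2744*x*y/3 + 20*y^3/63 + 392*y^2/3}; counting standard monomials gives mu = 7. Corank 2; j^3 = (7*x + 2*y)^3 is a perfect cube, so E-series; the 4-jet and mu = 7 give E_7. The Hessian of g at 0 is [[0, 0], [0, 0]] with rank 0, so corank 2. A Groebner basis of the Jacobian ideal J(g) in C{x,y} is {x^3 + 6*x^2*y + 48*x^2 + 192*x*y + 192*y^2, -6*x^2 + x*y^2 - 24*x*y - 24*y^2, 3*x^2 + 12*x*y + y^3 + 12*y^2}; counting standard monomials gives mu = 7. Corank 2; j^3 = -(x + 2*y)^3 is a perfect cube, so E-series; the 4-jet and mu = 7 give E_7. Both have type E_7, hence right-equivalent.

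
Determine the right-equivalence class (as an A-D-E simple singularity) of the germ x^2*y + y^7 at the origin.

D8

The Hessian of f at 0 has rank 0. Corank 2; j^3 = x^2*y has shape L^2 M (L != M), so D-series; mu = 8 gives D_8.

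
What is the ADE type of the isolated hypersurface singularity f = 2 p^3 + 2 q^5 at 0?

E_{8}

The Hessian of f at 0 has rank 0. Corank 2; j^3 = 2*p^3 is a perfect cube, so E-series; the 5-jet and mu = 8 give E_8.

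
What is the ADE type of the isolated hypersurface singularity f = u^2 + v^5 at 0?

A_4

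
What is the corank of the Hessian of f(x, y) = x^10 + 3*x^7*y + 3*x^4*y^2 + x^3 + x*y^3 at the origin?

2

Hessian at 0 has rank 0.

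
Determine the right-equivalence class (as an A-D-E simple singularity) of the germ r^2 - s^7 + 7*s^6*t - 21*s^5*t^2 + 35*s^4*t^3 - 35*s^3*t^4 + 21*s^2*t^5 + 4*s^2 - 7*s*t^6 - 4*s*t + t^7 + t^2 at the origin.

A_6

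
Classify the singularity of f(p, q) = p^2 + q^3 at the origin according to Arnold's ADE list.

A_2

The Hessian of f at 0 has rank 1. Corank 1: A-series; mu = 2 gives A_2.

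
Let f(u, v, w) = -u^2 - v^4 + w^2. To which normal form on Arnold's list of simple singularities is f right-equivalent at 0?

The Hessian of f at 0 is [[-2, 0, 0], [0, 0, 0], [0, 0, 2]] with rank 2, so corank 1. A Groebner basis of the Jacobian ideal J(f) in C{u,v,w} is {v^3, u, w}; counting standard monomials gives mu = 3. Corank 1: A-series; mu = 3 gives A_3.

A_3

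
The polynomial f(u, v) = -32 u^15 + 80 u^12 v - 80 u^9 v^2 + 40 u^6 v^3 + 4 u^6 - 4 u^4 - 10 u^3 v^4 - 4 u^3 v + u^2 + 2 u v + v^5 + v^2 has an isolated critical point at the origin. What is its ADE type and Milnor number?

The Hessian of f at 0 is [[2, 2], [2, 2]] with rank 1, so corank 1. A Groebner basis of the Jacobian ideal J(f) in C{u,v} is {u/2 + v^3 + v/2, u^2 - v^2, u*v + v^2}; counting standard monomials gives mu = 4. Corank 1: A-series; mu = 4 gives A_4.

Type A_{4}, Milnor number mu = 4.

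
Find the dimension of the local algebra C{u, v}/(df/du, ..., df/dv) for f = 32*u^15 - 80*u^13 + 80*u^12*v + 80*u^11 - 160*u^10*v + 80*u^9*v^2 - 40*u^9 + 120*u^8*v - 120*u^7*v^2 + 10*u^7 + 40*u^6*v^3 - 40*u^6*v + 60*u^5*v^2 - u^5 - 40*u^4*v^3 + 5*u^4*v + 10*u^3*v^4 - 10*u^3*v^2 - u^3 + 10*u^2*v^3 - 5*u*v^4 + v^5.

8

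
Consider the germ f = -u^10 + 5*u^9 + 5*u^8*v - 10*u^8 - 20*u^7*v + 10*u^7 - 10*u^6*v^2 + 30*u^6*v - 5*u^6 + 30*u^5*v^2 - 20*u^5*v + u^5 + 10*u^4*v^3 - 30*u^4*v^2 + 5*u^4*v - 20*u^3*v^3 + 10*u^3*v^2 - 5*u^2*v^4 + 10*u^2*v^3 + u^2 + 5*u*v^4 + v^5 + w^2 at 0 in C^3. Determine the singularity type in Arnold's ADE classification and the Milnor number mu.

Type A_{4}, Milnor number mu = 4.

The Hessian of f at 0 is [[2, 0, 0], [0, 0, 0], [0, 0, 2]] with rank 2, so corank 1. A Groebner basis of the Jacobian ideal J(f) in C{u,v,w} is {v^4, u, w}; counting standard monomials gives mu = 4. Corank 1: A-series; mu = 4 gives A_4.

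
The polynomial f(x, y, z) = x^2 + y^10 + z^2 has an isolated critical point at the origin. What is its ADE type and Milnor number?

The Hessian of f at 0 has rank 2. Corank 1: A-series; mu = 9 gives A_9.

Type A_{9}, Milnor number mu = 9.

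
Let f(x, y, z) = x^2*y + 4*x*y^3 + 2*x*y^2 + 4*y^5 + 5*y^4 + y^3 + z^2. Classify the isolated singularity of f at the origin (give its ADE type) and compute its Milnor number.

Type D5, Milnor number mu = 5.

The Hessian of f at 0 has rank 1. Corank 2; j^3 = y*(x + y)^2 has shape L^2 M (L != M), so D-series; mu = 5 gives D_5.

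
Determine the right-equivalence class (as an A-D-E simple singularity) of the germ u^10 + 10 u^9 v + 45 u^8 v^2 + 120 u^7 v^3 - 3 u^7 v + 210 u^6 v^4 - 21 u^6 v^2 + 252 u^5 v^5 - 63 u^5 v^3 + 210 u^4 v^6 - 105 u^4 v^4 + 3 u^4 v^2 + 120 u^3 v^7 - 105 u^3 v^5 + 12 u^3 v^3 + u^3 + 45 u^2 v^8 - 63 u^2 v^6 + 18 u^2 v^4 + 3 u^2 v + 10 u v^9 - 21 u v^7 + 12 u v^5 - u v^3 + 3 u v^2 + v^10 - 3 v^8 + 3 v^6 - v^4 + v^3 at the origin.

The Hessian of f at 0 has rank 0. Corank 2; j^3 = (u + v)^3 is a perfect cube, so E-series; the 4-jet and mu = 7 give E_7.

E7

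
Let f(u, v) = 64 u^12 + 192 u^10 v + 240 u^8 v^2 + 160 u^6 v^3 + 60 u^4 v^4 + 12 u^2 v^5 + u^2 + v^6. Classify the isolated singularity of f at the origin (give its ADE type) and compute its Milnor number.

The Hessian of f at 0 is [[2, 0], [0, 0]] with rank 1, so corank 1. A Groebner basis of the Jacobian ideal J(f) in C{u,v} is {v^5, u}; counting standard monomials gives mu = 5. Corank 1: A-series; mu = 5 gives A_5.

Type A_{5}, Milnor number mu = 5.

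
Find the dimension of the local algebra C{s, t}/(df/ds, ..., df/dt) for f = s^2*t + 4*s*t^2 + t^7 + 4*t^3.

8

The Hessian of f at 0 has rank 0. Corank 2; j^3 = t*(s + 2*t)^2 has shape L^2 M (L != M), so D-series; mu = 8 gives D_8.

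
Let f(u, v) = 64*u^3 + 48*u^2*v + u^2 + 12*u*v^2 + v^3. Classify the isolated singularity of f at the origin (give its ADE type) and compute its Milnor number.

Type A_{2}, Milnor number mu = 2.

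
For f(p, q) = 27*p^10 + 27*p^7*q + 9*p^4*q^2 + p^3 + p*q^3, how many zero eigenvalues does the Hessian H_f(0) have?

2

The Hessian at 0 is [[0, 0], [0, 0]] of rank 0; hence corank 2.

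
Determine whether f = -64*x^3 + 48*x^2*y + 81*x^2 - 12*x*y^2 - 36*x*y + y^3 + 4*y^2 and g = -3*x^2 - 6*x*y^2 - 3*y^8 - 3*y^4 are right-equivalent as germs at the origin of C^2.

The Hessian of f at 0 has rank 1. Corank 1: A-series; mu = 2 gives A_2. The Hessian of g at 0 has rank 1. Corank 1: A-series; mu = 7 gives A_7. f is A_2 but g is A_7, hence not right-equivalent.

No.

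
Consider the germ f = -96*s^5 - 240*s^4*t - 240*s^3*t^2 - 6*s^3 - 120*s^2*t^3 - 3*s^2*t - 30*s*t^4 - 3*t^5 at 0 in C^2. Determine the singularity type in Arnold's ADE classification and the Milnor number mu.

Type D6, Milnor number mu = 6.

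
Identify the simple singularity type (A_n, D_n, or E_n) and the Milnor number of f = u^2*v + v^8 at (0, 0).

Type D9, Milnor number mu = 9.

The Hessian of f at 0 is [[0, 0], [0, 0]] with rank 0, so corank 2. A Groebner basis of the Jacobian ideal J(f) in C{u,v} is {u^2/8 + v^7, u^3, u*v}; counting standard monomials gives mu = 9. Corank 2; j^3 = u^2*v has shape L^2 M (L != M), so D-series; mu = 9 gives D_9.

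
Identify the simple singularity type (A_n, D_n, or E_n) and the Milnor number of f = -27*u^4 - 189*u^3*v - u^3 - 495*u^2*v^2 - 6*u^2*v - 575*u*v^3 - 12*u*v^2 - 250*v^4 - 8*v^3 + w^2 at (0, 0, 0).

The Hessian of f at 0 is [[0, 0, 0], [0, 0, 0], [0, 0, 2]] with rank 1, so corank 2. A Groebner basis of the Jacobian ideal J(f) in C{u,v,w} is {u^2/3 + 4*u*v/3 + v^4 - v^3/9 + 4*v^2/3, u^3 + 22*u^2/3 + 88*u*v/3 + 50*v^3/9 + 88*v^2/3, u^2*v - 23*u^2/9 - 92*u*v/9 - 85*v^3/27 - 92*v^2/9, 2*u^2/3 + u*v^2 + 8*u*v/3 + 16*v^3/9 + 8*v^2/3, w}; counting standard monomials gives mu = 7. Corank 2; j^3 = -(u + 2*v)^3 is a perfect cube, so E-series; the 4-jet and mu = 7 give E_7.

Type E_7, Milnor number mu = 7.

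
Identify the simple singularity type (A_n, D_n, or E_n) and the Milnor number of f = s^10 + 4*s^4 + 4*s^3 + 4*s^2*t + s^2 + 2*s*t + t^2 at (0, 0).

The Hessian of f at 0 is [[2, 2], [2, 2]] with rank 1, so corank 1. A Groebner basis of the Jacobian ideal J(f) in C{s,t} is {s*t^4 - 5*s*t^3 + 15*s*t^2/4 - 7*s*t/8 + s/16 - 2*t^4 + 5*t^3/2 - 3*t^2/4 + t/16, 15*s*t^3 - 27*s*t^2/2 + 27*s*t/8 - s/4 + t^5 + 5*t^4 - 35*t^3/4 + 23*t^2/8 - t/4, s^2 + s/2 + t/2}; counting standard monomials gives mu = 9. Corank 1: A-series; mu = 9 gives A_9.

Type A9, Milnor number mu = 9.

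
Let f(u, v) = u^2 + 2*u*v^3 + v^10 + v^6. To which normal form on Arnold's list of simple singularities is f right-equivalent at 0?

A9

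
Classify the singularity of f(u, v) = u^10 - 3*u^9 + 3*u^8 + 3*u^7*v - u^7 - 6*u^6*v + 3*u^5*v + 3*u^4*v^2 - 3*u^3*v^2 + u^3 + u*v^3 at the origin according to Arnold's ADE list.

E_7

The Hessian of f at 0 has rank 0. Corank 2; j^3 = u^3 is a perfect cube, so E-series; the 4-jet and mu = 7 give E_7.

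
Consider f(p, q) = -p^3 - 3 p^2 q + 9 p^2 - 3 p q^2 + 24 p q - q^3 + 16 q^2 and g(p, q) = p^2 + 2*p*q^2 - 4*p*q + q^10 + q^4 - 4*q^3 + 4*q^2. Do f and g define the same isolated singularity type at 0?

No.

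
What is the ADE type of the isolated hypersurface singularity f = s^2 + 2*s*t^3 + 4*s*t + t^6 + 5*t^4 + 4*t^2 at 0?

A_{3}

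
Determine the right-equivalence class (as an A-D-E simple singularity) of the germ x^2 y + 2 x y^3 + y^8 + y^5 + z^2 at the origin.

The Hessian of f at 0 has rank 1. Corank 2; j^3 = x^2*y has shape L^2 M (L != M), so D-series; mu = 9 gives D_9.

D_9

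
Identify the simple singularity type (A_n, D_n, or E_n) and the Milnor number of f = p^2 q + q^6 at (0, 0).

Type D_{7}, Milnor number mu = 7.

The Hessian of f at 0 is [[0, 0], [0, 0]] with rank 0, so corank 2. A Groebner basis of the Jacobian ideal J(f) in C{p,q} is {p^2/6 + q^5, p^3, p*q}; counting standard monomials gives mu = 7. Corank 2; j^3 = p^2*q has shape L^2 M (L != M), so D-series; mu = 7 gives D_7.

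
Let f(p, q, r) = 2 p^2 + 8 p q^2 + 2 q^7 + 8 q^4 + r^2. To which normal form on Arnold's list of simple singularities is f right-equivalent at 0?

A6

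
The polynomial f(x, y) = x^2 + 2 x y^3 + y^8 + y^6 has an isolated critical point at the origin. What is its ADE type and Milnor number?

Type A_{7}, Milnor number mu = 7.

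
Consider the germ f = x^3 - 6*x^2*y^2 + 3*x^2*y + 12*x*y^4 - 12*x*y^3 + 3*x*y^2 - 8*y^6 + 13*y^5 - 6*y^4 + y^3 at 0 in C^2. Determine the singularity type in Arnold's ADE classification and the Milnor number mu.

Type E_8, Milnor number mu = 8.

The Hessian of f at 0 has rank 0. Corank 2; j^3 = (x + y)^3 is a perfect cube, so E-series; the 5-jet and mu = 8 give E_8.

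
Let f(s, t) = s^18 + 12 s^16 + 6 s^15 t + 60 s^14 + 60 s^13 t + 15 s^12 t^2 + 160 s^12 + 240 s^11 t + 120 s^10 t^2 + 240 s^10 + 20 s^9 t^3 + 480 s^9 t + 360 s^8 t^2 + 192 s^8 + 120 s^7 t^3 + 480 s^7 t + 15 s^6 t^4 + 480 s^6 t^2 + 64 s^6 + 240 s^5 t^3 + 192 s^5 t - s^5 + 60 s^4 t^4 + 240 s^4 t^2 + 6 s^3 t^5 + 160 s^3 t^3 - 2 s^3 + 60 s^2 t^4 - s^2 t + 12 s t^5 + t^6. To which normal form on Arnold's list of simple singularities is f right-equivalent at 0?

D_7

The Hessian of f at 0 has rank 0. Corank 2; j^3 = -s^2*(2*s + t) has shape L^2 M (L != M), so D-series; mu = 7 gives D_7.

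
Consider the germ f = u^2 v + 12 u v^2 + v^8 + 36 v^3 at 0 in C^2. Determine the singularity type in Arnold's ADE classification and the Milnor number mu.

Type D_9, Milnor number mu = 9.

The Hessian of f at 0 has rank 0. Corank 2; j^3 = v*(u + 6*v)^2 has shape L^2 M (L != M), so D-series; mu = 9 gives D_9.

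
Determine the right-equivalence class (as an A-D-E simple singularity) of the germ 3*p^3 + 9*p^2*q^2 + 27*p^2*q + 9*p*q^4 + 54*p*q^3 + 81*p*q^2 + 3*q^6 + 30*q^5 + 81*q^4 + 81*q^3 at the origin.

The Hessian of f at 0 has rank 0. Corank 2; j^3 = 3*(p + 3*q)^3 is a perfect cube, so E-series; the 5-jet and mu = 8 give E_8.

E8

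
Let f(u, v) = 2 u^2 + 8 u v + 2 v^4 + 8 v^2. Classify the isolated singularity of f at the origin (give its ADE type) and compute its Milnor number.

Type A3, Milnor number mu = 3.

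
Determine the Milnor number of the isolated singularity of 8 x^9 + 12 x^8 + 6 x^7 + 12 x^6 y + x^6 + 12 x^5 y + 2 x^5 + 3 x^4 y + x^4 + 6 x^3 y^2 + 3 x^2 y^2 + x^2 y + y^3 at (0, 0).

4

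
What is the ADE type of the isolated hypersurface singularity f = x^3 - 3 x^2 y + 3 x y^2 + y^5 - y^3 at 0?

E8

The Hessian of f at 0 has rank 0. Corank 2; j^3 = (x - y)^3 is a perfect cube, so E-series; the 5-jet and mu = 8 give E_8.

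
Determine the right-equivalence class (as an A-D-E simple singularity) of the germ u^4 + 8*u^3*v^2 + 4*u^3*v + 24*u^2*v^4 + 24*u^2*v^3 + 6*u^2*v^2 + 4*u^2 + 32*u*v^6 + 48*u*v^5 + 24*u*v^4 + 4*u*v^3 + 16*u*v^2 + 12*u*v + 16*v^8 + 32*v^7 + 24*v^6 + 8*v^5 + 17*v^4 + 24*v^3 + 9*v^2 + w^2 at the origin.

A3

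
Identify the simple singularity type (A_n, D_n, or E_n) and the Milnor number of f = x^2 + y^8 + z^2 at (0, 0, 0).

The Hessian of f at 0 has rank 2. Corank 1: A-series; mu = 7 gives A_7.

Type A7, Milnor number mu = 7.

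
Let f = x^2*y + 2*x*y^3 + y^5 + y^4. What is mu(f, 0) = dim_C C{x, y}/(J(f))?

5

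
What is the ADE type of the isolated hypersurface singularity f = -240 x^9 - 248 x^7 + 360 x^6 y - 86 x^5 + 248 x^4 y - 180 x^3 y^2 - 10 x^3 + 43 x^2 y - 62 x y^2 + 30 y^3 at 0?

D4

The Hessian of f at 0 is [[0, 0], [0, 0]] with rank 0, so corank 2. A Groebner basis of the Jacobian ideal J(f) in C{x,y} is {y^3, x^2 - 26*y^2/11, x*y - 17*y^2/11}; counting standard monomials gives mu = 4. Corank 2; j^3 = -(2*x - 3*y)*(5*x^2 - 14*x*y + 10*y^2) splits into three distinct lines over C (the quadratic factor has nonzero discriminant), so D_4.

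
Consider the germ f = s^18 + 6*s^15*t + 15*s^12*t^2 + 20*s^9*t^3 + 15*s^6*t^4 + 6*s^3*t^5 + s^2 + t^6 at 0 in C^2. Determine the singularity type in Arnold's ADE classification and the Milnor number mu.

The Hessian of f at 0 is [[2, 0], [0, 0]] with rank 1, so corank 1. A Groebner basis of the Jacobian ideal J(f) in C{s,t} is {t^5, s}; counting standard monomials gives mu = 5. Corank 1: A-series; mu = 5 gives A_5.

Type A_5, Milnor number mu = 5.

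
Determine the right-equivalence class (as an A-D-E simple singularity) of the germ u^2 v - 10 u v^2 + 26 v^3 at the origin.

D4

The Hessian of f at 0 is [[0, 0], [0, 0]] with rank 0, so corank 2. A Groebner basis of the Jacobian ideal J(f) in C{u,v} is {v^3, u^2 - 22*v^2, u*v - 5*v^2}; counting standard monomials gives mu = 4. Corank 2; j^3 = v*(u^2 - 10*u*v + 26*v^2) splits into three distinct lines over C (the quadratic factor has nonzero discriminant), so D_4.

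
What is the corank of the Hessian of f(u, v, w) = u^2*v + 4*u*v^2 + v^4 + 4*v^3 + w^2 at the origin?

2

The Hessian at 0 is [[0, 0, 0], [0, 0, 0], [0, 0, 2]] of rank 1; hence corank 2.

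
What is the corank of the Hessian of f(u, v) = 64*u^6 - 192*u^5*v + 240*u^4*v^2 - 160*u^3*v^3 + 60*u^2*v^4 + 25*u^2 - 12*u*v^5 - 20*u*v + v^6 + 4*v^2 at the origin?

1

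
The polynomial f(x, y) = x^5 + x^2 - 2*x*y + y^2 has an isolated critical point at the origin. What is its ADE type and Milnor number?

Type A_{4}, Milnor number mu = 4.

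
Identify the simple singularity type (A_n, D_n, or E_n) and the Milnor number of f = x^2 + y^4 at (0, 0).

Type A_{3}, Milnor number mu = 3.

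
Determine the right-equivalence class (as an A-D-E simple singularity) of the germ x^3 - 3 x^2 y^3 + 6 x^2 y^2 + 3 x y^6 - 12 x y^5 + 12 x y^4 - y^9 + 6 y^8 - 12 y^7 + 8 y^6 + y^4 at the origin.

E_6

The Hessian of f at 0 has rank 0. Corank 2; j^3 = x^3 is a perfect cube, so E-series; the 4-jet and mu = 6 give E_6.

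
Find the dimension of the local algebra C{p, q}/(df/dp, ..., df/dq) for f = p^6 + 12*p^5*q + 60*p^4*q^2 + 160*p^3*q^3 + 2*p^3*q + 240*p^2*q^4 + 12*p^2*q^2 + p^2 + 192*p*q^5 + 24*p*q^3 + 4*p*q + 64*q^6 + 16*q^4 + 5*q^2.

The Hessian of f at 0 has rank 2. Corank 0: nondegenerate Morse point, so A_1.

1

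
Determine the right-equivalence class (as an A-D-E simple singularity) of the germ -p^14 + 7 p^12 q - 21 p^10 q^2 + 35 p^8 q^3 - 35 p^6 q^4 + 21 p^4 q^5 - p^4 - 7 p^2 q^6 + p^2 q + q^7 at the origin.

D8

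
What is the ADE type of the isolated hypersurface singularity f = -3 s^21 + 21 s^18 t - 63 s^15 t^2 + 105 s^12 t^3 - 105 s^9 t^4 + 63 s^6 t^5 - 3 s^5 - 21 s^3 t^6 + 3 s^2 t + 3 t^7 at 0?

The Hessian of f at 0 is [[0, 0], [0, 0]] with rank 0, so corank 2. A Groebner basis of the Jacobian ideal J(f) in C{s,t} is {s^2/7 + t^6, s^3, s*t}; counting standard monomials gives mu = 8. Corank 2; j^3 = 3*s^2*t has shape L^2 M (L != M), so D-series; mu = 8 gives D_8.

D_8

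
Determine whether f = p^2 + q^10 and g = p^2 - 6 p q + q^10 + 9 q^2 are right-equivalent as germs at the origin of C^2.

Yes.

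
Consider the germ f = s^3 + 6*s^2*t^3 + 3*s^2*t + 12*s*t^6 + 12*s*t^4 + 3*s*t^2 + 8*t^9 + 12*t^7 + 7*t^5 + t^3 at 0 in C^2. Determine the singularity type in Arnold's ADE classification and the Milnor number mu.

Type E_8, Milnor number mu = 8.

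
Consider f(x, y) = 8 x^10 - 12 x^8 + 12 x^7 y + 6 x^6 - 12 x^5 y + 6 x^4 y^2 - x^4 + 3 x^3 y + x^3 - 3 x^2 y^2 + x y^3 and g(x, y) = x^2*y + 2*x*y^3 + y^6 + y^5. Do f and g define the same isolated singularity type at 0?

The Hessian of f at 0 is [[0, 0], [0, 0]] with rank 0, so corank 2. A Groebner basis of the Jacobian ideal J(f) in C{x,y} is {3*x^2 + y^4 + y^3, x^3, x^2*y - x^2 - y^3/3, -2*x^2 + x*y^2 - 2*y^3/3}; counting standard monomials gives mu = 7. Corank 2; j^3 = x^3 is a perfect cube, so E-series; the 4-jet and mu = 7 give E_7. The Hessian of g at 0 is [[0, 0], [0, 0]] with rank 0, so corank 2. A Groebner basis of the Jacobian ideal J(g) in C{x,y} is {x^3, x^2*y + x^2/6 + x*y^2/6, x*y + y^3}; counting standard monomials gives mu = 7. Corank 2; j^3 = x^2*y has shape L^2 M (L != M), so D-series; mu = 7 gives D_7. f is E_7 but g is D_7, hence not right-equivalent.

No.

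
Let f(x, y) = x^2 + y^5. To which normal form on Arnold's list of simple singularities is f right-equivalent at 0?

A_{4}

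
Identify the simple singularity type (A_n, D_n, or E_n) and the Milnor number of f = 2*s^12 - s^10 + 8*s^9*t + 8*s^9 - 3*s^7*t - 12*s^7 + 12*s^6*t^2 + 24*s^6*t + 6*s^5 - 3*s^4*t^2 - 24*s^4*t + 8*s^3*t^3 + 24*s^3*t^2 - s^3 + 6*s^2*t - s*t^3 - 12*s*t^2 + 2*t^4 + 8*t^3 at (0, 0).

Type E7, Milnor number mu = 7.

The Hessian of f at 0 has rank 0. Corank 2; j^3 = -(s - 2*t)^3 is a perfect cube, so E-series; the 4-jet and mu = 7 give E_7.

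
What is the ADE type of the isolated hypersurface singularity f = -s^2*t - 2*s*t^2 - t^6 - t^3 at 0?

D_{7}

The Hessian of f at 0 has rank 0. Corank 2; j^3 = -t*(s + t)^2 has shape L^2 M (L != M), so D-series; mu = 7 gives D_7.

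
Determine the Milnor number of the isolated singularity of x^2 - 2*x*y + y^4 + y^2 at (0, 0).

3

The Hessian of f at 0 has rank 1. Corank 1: A-series; mu = 3 gives A_3.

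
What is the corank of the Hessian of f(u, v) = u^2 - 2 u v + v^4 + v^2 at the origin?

Hessian at 0 has rank 1.

1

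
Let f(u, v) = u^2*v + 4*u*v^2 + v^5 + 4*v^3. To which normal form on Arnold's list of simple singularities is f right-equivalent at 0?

D_{6}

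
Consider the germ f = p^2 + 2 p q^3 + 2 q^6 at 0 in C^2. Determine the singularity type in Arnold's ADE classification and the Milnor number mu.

Type A_{5}, Milnor number mu = 5.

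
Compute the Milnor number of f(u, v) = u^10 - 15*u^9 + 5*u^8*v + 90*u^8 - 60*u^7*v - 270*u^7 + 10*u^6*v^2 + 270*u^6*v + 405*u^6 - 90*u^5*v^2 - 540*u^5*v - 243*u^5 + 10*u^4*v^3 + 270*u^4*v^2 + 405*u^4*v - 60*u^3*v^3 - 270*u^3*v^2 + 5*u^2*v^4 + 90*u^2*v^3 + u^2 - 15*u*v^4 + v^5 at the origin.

4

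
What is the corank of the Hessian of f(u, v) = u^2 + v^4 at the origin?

1

Hessian at 0 has rank 1.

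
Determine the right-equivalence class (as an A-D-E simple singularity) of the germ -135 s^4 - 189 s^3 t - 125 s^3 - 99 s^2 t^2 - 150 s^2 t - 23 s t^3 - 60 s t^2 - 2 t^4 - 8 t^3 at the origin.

E_7

The Hessian of f at 0 is [[0, 0], [0, 0]] with rank 0, so corank 2. A Groebner basis of the Jacobian ideal J(f) in C{s,t} is {390625*s^2/3 + 312500*s*t/3 + t^4 - 125*t^3/9 + 62500*t^2/3, s^3 + 550*s^2/3 + 440*s*t/3 + 2*t^3/45 + 88*t^2/3, s^2*t - 2875*s^2/9 - 2300*s*t/9 - 17*t^3/135 - 460*t^2/9, 1250*s^2/3 + s*t^2 + 1000*s*t/3 + 16*t^3/45 + 200*t^2/3}; counting standard monomials gives mu = 7. Corank 2; j^3 = -(5*s + 2*t)^3 is a perfect cube, so E-series; the 4-jet and mu = 7 give E_7.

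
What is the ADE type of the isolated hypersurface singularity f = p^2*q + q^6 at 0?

D7

The Hessian of f at 0 has rank 0. Corank 2; j^3 = p^2*q has shape L^2 M (L != M), so D-series; mu = 7 gives D_7.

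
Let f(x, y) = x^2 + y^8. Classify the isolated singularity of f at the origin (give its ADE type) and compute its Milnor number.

Type A7, Milnor number mu = 7.

The Hessian of f at 0 is [[2, 0], [0, 0]] with rank 1, so corank 1. A Groebner basis of the Jacobian ideal J(f) in C{x,y} is {y^7, x}; counting standard monomials gives mu = 7. Corank 1: A-series; mu = 7 gives A_7.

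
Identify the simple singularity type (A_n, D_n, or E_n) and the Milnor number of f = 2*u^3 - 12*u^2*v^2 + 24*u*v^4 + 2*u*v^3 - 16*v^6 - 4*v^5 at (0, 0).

Type E7, Milnor number mu = 7.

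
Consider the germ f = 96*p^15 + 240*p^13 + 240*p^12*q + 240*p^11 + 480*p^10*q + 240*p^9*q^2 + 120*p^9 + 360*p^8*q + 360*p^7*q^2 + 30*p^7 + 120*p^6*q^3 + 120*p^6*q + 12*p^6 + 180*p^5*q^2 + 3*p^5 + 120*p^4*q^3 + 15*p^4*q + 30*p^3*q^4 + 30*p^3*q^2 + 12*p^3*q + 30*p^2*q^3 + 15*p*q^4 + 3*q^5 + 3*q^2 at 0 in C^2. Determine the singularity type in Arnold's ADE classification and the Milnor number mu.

Type A4, Milnor number mu = 4.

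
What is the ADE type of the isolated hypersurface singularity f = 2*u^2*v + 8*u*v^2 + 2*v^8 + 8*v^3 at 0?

D_9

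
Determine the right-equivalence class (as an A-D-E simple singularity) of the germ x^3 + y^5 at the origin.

The Hessian of f at 0 has rank 0. Corank 2; j^3 = x^3 is a perfect cube, so E-series; the 5-jet and mu = 8 give E_8.

E_{8}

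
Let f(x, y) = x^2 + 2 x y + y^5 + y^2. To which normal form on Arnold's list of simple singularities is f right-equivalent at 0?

The Hessian of f at 0 has rank 1. Corank 1: A-series; mu = 4 gives A_4.

A_4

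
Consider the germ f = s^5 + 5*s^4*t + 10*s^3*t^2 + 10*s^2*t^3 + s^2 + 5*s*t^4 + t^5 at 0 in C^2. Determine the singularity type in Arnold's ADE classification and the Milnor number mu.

The Hessian of f at 0 has rank 1. Corank 1: A-series; mu = 4 gives A_4.

Type A_{4}, Milnor number mu = 4.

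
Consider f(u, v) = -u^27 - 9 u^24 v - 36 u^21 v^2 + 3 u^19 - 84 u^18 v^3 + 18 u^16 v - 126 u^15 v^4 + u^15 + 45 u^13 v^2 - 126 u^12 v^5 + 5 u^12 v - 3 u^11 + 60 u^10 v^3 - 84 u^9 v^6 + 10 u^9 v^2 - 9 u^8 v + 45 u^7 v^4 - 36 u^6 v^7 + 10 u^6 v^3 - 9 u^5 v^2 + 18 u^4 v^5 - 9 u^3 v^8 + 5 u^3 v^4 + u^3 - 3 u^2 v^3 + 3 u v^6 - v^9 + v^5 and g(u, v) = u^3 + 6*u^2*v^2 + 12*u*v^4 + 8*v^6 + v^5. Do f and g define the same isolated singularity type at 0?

Yes.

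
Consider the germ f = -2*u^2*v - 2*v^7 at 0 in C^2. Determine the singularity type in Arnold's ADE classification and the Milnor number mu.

Type D8, Milnor number mu = 8.

The Hessian of f at 0 has rank 0. Corank 2; j^3 = -2*u^2*v has shape L^2 M (L != M), so D-series; mu = 8 gives D_8.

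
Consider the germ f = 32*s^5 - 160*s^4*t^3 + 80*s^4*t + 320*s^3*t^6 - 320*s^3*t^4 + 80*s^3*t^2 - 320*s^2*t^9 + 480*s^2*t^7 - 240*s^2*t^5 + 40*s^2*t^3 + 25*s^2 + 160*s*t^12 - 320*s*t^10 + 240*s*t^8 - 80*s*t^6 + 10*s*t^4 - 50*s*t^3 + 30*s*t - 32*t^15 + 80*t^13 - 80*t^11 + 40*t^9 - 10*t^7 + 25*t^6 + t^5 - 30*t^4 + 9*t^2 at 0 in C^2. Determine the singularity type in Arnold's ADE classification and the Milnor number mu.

Type A_4, Milnor number mu = 4.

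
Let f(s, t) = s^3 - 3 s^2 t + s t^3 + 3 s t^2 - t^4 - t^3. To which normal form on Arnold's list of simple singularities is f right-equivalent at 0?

The Hessian of f at 0 has rank 0. Corank 2; j^3 = (s - t)^3 is a perfect cube, so E-series; the 4-jet and mu = 7 give E_7.

E_{7}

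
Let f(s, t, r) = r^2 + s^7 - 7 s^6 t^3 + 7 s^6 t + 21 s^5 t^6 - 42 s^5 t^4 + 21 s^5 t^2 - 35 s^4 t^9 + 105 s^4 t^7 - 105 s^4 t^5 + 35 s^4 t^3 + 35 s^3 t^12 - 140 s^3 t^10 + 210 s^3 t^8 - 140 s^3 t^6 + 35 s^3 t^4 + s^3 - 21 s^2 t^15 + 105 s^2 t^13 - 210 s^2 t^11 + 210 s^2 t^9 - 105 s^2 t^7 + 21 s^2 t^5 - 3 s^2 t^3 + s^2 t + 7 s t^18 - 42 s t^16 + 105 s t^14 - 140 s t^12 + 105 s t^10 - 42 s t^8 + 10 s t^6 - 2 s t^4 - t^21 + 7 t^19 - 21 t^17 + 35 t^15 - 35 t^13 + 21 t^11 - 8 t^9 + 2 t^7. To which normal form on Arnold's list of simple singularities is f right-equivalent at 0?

D8

The Hessian of f at 0 is [[0, 0, 0], [0, 0, 0], [0, 0, 2]] with rank 1, so corank 2. A Groebner basis of the Jacobian ideal J(f) in C{s,t,r} is {s^2/6 + s*t^3, -7*s^2/6 - s*t + t^4, s^3, s^2*t, r}; counting standard monomials gives mu = 8. Corank 2; j^3 = s^2*(s + t) has shape L^2 M (L != M), so D-series; mu = 8 gives D_8.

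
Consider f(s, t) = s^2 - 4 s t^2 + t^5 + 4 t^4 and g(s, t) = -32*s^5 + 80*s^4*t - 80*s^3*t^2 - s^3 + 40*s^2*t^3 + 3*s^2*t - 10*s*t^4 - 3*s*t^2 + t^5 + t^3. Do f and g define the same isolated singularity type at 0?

No.

The Hessian of f at 0 is [[2, 0], [0, 0]] with rank 1, so corank 1. A Groebner basis of the Jacobian ideal J(f) in C{s,t} is {s^2, -s/2 + t^2}; counting standard monomials gives mu = 4. Corank 1: A-series; mu = 4 gives A_4. The Hessian of g at 0 is [[0, 0], [0, 0]] with rank 0, so corank 2. A Groebner basis of the Jacobian ideal J(g) in C{s,t} is {t^5, s*t^3 - 7*t^4/8, s^2 - 2*s*t + t^2}; counting standard monomials gives mu = 8. Corank 2; j^3 = -(s - t)^3 is a perfect cube, so E-series; the 5-jet and mu = 8 give E_8. f is A_4 but g is E_8, hence not right-equivalent.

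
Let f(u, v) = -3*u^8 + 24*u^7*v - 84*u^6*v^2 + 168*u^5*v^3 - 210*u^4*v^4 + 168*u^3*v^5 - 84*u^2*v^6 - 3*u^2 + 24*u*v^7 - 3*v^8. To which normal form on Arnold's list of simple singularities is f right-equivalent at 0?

The Hessian of f at 0 is [[-6, 0], [0, 0]] with rank 1, so corank 1. A Groebner basis of the Jacobian ideal J(f) in C{u,v} is {v^7, u}; counting standard monomials gives mu = 7. Corank 1: A-series; mu = 7 gives A_7.

A7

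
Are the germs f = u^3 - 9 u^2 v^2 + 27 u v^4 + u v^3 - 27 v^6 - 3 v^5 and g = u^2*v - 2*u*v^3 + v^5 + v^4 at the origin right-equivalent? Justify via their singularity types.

No.

The Hessian of f at 0 has rank 0. Corank 2; j^3 = u^3 is a perfect cube, so E-series; the 4-jet and mu = 7 give E_7. The Hessian of g at 0 has rank 0. Corank 2; j^3 = u^2*v has shape L^2 M (L != M), so D-series; mu = 5 gives D_5. f is E_7 but g is D_5, hence not right-equivalent.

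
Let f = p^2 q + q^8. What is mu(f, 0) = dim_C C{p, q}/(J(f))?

9

The Hessian of f at 0 is [[0, 0], [0, 0]] with rank 0, so corank 2. A Groebner basis of the Jacobian ideal J(f) in C{p,q} is {p^2/8 + q^7, p^3, p*q}; counting standard monomials gives mu = 9. Corank 2; j^3 = p^2*q has shape L^2 M (L != M), so D-series; mu = 9 gives D_9.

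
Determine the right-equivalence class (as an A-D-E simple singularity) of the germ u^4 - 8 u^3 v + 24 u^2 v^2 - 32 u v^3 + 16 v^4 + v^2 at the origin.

The Hessian of f at 0 has rank 1. Corank 1: A-series; mu = 3 gives A_3.

A3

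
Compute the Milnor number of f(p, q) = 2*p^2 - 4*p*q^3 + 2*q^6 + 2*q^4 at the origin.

The Hessian of f at 0 is [[4, 0], [0, 0]] with rank 1, so corank 1. A Groebner basis of the Jacobian ideal J(f) in C{p,q} is {q^3, p}; counting standard monomials gives mu = 3. Corank 1: A-series; mu = 3 gives A_3.

3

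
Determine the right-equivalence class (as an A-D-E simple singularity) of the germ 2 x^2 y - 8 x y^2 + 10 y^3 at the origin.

D4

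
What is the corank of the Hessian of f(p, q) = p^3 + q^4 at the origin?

2

The Hessian at 0 is [[0, 0], [0, 0]] of rank 0; hence corank 2.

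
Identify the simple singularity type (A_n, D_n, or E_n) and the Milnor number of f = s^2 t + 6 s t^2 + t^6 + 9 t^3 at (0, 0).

Type D_7, Milnor number mu = 7.

The Hessian of f at 0 is [[0, 0], [0, 0]] with rank 0, so corank 2. A Groebner basis of the Jacobian ideal J(f) in C{s,t} is {s^2/6 + t^5 - 3*t^2/2, s^3 + 27*t^3, s*t + 3*t^2}; counting standard monomials gives mu = 7. Corank 2; j^3 = t*(s + 3*t)^2 has shape L^2 M (L != M), so D-series; mu = 7 gives D_7.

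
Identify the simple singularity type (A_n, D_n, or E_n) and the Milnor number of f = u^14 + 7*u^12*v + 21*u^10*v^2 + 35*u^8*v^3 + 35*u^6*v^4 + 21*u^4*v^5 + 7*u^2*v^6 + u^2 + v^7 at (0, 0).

The Hessian of f at 0 is [[2, 0], [0, 0]] with rank 1, so corank 1. A Groebner basis of the Jacobian ideal J(f) in C{u,v} is {v^6, u}; counting standard monomials gives mu = 6. Corank 1: A-series; mu = 6 gives A_6.

Type A6, Milnor number mu = 6.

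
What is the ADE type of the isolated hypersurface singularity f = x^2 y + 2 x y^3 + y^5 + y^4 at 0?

D_{5}

The Hessian of f at 0 has rank 0. Corank 2; j^3 = x^2*y has shape L^2 M (L != M), so D-series; mu = 5 gives D_5.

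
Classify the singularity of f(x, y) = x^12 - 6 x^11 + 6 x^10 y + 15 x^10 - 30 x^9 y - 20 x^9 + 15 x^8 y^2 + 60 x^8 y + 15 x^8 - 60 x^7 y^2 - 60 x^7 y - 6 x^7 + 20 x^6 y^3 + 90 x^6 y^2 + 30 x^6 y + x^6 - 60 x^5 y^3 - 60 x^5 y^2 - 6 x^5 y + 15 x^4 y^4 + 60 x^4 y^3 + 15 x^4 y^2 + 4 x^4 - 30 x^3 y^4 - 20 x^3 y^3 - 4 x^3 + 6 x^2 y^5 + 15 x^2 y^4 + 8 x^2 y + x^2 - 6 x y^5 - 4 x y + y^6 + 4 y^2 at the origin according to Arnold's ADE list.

A_5

The Hessian of f at 0 is [[2, -4], [-4, 8]] with rank 1, so corank 1. A Groebner basis of the Jacobian ideal J(f) in C{x,y} is {x*y^2 - 3*x*y/4 + x/16 + y^2 - y/8, -5*x*y/8 + x/16 + y^3 + 3*y^2/4 - y/8, x^2 - x/2 + y}; counting standard monomials gives mu = 5. Corank 1: A-series; mu = 5 gives A_5.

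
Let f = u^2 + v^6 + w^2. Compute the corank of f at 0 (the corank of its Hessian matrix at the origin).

Hessian at 0 has rank 2.

1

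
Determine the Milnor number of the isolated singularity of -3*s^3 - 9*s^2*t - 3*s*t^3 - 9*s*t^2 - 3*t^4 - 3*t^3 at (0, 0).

7

The Hessian of f at 0 is [[0, 0], [0, 0]] with rank 0, so corank 2. A Groebner basis of the Jacobian ideal J(f) in C{s,t} is {s^3 + 3*s^2*t + 6*s^2 + 12*s*t + 6*t^2, -3*s^2 + s*t^2 - 6*s*t - 3*t^2, 3*s^2 + 6*s*t + t^3 + 3*t^2}; counting standard monomials gives mu = 7. Corank 2; j^3 = -3*(s + t)^3 is a perfect cube, so E-series; the 4-jet and mu = 7 give E_7.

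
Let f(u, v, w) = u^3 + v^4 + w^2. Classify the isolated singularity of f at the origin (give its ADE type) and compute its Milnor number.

Type E_{6}, Milnor number mu = 6.

The Hessian of f at 0 is [[0, 0, 0], [0, 0, 0], [0, 0, 2]] with rank 1, so corank 2. A Groebner basis of the Jacobian ideal J(f) in C{u,v,w} is {v^3, u^2, w}; counting standard monomials gives mu = 6. Corank 2; j^3 = u^3 is a perfect cube, so E-series; the 4-jet and mu = 6 give E_6.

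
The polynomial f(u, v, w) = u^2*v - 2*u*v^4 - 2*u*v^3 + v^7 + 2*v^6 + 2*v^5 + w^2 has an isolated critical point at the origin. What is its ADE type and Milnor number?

Type D6, Milnor number mu = 6.

The Hessian of f at 0 has rank 1. Corank 2; j^3 = u^2*v has shape L^2 M (L != M), so D-series; mu = 6 gives D_6.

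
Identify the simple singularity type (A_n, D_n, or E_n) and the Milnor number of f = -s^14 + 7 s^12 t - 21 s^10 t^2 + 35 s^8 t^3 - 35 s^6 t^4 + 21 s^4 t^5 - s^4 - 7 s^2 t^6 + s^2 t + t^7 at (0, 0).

The Hessian of f at 0 has rank 0. Corank 2; j^3 = s^2*t has shape L^2 M (L != M), so D-series; mu = 8 gives D_8.

Type D_8, Milnor number mu = 8.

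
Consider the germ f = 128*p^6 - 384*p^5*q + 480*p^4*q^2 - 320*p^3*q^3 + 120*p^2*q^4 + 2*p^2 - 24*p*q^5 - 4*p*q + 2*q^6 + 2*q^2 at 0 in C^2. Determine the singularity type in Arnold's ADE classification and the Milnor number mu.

The Hessian of f at 0 has rank 1. Corank 1: A-series; mu = 5 gives A_5.

Type A5, Milnor number mu = 5.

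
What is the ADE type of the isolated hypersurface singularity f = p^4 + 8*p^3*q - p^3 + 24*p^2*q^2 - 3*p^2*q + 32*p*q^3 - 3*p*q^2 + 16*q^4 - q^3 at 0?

E_6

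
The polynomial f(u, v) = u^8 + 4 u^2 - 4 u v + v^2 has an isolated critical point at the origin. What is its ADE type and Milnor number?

Type A7, Milnor number mu = 7.

The Hessian of f at 0 is [[8, -4], [-4, 2]] with rank 1, so corank 1. A Groebner basis of the Jacobian ideal J(f) in C{u,v} is {v^7, u - v/2}; counting standard monomials gives mu = 7. Corank 1: A-series; mu = 7 gives A_7.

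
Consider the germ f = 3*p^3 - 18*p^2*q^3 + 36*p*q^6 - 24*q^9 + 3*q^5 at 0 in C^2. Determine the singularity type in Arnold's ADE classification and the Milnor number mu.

Type E_8, Milnor number mu = 8.

The Hessian of f at 0 has rank 0. Corank 2; j^3 = 3*p^3 is a perfect cube, so E-series; the 5-jet and mu = 8 give E_8.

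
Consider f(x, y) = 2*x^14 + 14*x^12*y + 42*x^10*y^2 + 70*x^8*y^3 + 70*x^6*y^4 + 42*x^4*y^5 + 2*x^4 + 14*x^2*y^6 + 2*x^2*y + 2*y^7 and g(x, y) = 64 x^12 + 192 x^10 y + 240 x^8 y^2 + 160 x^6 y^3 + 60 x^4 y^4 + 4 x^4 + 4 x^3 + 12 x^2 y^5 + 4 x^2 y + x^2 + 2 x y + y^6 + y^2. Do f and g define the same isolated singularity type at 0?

The Hessian of f at 0 has rank 0. Corank 2; j^3 = 2*x^2*y has shape L^2 M (L != M), so D-series; mu = 8 gives D_8. The Hessian of g at 0 has rank 1. Corank 1: A-series; mu = 5 gives A_5. f is D_8 but g is A_5, hence not right-equivalent.

No.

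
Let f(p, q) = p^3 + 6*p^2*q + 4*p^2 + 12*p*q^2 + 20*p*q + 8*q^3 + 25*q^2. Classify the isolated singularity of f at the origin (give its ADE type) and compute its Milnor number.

Type A_{2}, Milnor number mu = 2.

The Hessian of f at 0 has rank 1. Corank 1: A-series; mu = 2 gives A_2.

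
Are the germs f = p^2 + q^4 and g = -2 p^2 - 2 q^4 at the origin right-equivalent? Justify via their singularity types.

Yes.

The Hessian of f at 0 has rank 1. Corank 1: A-series; mu = 3 gives A_3. The Hessian of g at 0 has rank 1. Corank 1: A-series; mu = 3 gives A_3. Both have type A_3, hence right-equivalent.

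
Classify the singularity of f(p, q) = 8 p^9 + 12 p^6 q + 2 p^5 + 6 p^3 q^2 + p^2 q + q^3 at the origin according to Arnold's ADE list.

D_4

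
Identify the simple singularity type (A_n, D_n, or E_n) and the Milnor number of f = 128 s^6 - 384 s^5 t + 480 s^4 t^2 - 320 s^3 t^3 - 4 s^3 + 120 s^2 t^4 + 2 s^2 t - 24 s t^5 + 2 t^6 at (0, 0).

Type D7, Milnor number mu = 7.

The Hessian of f at 0 has rank 0. Corank 2; j^3 = -2*s^2*(2*s - t) has shape L^2 M (L != M), so D-series; mu = 7 gives D_7.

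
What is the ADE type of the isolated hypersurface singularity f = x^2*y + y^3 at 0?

D_{4}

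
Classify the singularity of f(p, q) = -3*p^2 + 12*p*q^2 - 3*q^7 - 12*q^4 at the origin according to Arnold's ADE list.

A_{6}

The Hessian of f at 0 has rank 1. Corank 1: A-series; mu = 6 gives A_6.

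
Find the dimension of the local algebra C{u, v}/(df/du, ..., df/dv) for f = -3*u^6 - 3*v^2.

The Hessian of f at 0 has rank 1. Corank 1: A-series; mu = 5 gives A_5.

5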